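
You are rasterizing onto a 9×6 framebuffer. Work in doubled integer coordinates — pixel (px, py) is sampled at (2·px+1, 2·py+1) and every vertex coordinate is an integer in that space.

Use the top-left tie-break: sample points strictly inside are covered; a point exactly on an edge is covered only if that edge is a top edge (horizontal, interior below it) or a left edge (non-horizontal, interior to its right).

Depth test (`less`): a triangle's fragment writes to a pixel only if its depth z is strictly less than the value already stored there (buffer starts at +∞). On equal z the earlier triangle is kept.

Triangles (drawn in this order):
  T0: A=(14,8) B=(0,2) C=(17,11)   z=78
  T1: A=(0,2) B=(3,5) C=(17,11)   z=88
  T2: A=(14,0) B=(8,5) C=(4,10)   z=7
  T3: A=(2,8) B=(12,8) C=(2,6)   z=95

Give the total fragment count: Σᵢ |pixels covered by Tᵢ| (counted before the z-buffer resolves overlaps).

T0:
  2·area = 24  (B↔C swapped to make it positive)
  edge (14, 8)→(17, 11): d=(3,3) right/bottom  bias=-1
  edge (17, 11)→(0, 2): d=(-17,-9) top-left  bias=+0
  edge (0, 2)→(14, 8): d=(14,6) right/bottom  bias=-1
    (3,0)@(7, 1): e=[0,80,-56] → .  [on edge]
    (4,1)@(9, 3): e=[0,64,-40] → .  [on edge]
    (3,2)@(7, 5): e=[12,12,0] → .  [on edge]
    (5,2)@(11, 5): e=[0,48,-24] → .  [on edge]
    (5,3)@(11, 7): e=[6,14,4] → X
    (6,3)@(13, 7): e=[0,32,-8] → .  [on edge]
    (5,4)@(11, 9): e=[12,-20,32] → .
    (7,4)@(15, 9): e=[0,16,8] → .  [on edge]
    (8,5)@(17, 11): e=[0,0,24] → .  [on edge]
  covered (1 px):
    . . . . . . . . .
    . . . . . . . . .
    . . . . . . . . .
    . . . . . X . . .
    . . . . . . . . .
    . . . . . . . . .
T1:
  2·area = 24  (B↔C swapped to make it positive)
  edge (0, 2)→(17, 11): d=(17,9) right/bottom  bias=-1
  edge (17, 11)→(3, 5): d=(-14,-6) top-left  bias=+0
  edge (3, 5)→(0, 2): d=(-3,-3) top-left  bias=+0
    (0,1)@(1, 3): e=[8,16,0] → X  [on edge]
    (1,1)@(3, 3): e=[-10,28,6] → .
    (0,2)@(1, 5): e=[42,-12,-6] → .
    (1,2)@(3, 5): e=[24,0,0] → X  [on edge]
    (2,2)@(5, 5): e=[6,12,6] → X
    (3,2)@(7, 5): e=[-12,24,12] → .
    (1,3)@(3, 7): e=[58,-28,-6] → .
    (2,3)@(5, 7): e=[40,-16,0] → .  [on edge]
    (4,3)@(9, 7): e=[4,8,12] → X
    (5,3)@(11, 7): e=[-14,20,18] → .
    (3,4)@(7, 9): e=[56,-32,0] → .  [on edge]
    (4,4)@(9, 9): e=[38,-20,6] → .
    (4,5)@(9, 11): e=[72,-48,0] → .  [on edge]
    (8,5)@(17, 11): e=[0,0,24] → .  [on edge]
  covered (5 px):
    . . . . . . . . .
    X . . . . . . . .
    . X X . . . . . .
    . . . . X . . . .
    . . . . . . X . .
    . . . . . . . . .
T2:
  2·area = 10  (B↔C swapped to make it positive)
  edge (14, 0)→(4, 10): d=(-10,10) right/bottom  bias=-1
  edge (4, 10)→(8, 5): d=(4,-5) top-left  bias=+0
  edge (8, 5)→(14, 0): d=(6,-5) top-left  bias=+0
    (6,0)@(13, 1): e=[0,9,1] → .  [on edge]
    (5,1)@(11, 3): e=[0,7,3] → .  [on edge]
    (4,2)@(9, 5): e=[0,5,5] → .  [on edge]
    (3,3)@(7, 7): e=[0,3,7] → .  [on edge]
    (2,4)@(5, 9): e=[0,1,9] → .  [on edge]
    (1,5)@(3, 11): e=[0,-1,11] → .  [on edge]
  covered (0 px):
    . . . . . . . . .
    . . . . . . . . .
    . . . . . . . . .
    . . . . . . . . .
    . . . . . . . . .
    . . . . . . . . .
T3:
  2·area = 20  (B↔C swapped to make it positive)
  edge (2, 8)→(2, 6): d=(0,-2) top-left  bias=+0
  edge (2, 6)→(12, 8): d=(10,2) right/bottom  bias=-1
  edge (12, 8)→(2, 8): d=(-10,0) right/bottom  bias=-1
    (1,3)@(3, 7): e=[2,8,10] → X
    (2,3)@(5, 7): e=[6,4,10] → X
    (3,3)@(7, 7): e=[10,0,10] → .  [on edge]
    (1,4)@(3, 9): e=[2,28,-10] → .
    (2,4)@(5, 9): e=[6,24,-10] → .
    (8,4)@(17, 9): e=[30,0,-10] → .  [on edge]
  covered (2 px):
    . . . . . . . . .
    . . . . . . . . .
    . . . . . . . . .
    . X X . . . . . .
    . . . . . . . . .
    . . . . . . . . .

Answer: 8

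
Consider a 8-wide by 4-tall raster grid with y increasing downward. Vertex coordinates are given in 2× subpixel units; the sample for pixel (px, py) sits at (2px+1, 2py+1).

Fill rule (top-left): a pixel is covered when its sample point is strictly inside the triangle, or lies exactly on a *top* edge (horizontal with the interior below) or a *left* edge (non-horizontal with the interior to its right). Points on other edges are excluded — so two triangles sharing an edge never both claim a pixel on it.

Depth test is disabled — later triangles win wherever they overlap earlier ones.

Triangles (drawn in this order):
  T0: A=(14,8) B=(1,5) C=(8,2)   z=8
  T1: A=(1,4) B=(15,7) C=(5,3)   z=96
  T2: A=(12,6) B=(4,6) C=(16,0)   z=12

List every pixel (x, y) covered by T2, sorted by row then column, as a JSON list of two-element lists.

T0:
  2·area = 60
  edge (14, 8)→(1, 5): d=(-13,-3) top-left  bias=+0
  edge (1, 5)→(8, 2): d=(7,-3) top-left  bias=+0
  edge (8, 2)→(14, 8): d=(6,6) right/bottom  bias=-1
    (3,0)@(7, 1): e=[70,-10,0] → ·  [on edge]
    (3,1)@(7, 3): e=[44,4,12] → #
    (4,1)@(9, 3): e=[50,10,0] → ·  [on edge]
    (0,2)@(1, 5): e=[0,0,60] → #  [on edge]
    (1,2)@(3, 5): e=[6,6,48] → #
    (2,2)@(5, 5): e=[12,12,36] → #
    (4,2)@(9, 5): e=[24,24,12] → #
    (5,2)@(11, 5): e=[30,30,0] → ·  [on edge]
    (0,3)@(1, 7): e=[-26,14,72] → ·
    (1,3)@(3, 7): e=[-20,20,60] → ·
    (2,3)@(5, 7): e=[-14,26,48] → ·
    (3,3)@(7, 7): e=[-8,32,36] → ·
    (6,3)@(13, 7): e=[10,50,0] → ·  [on edge]
  covered (7 px):
    · · · · · · · ·
    · · · # · · · ·
    # # # # # · · ·
    · · · · · # · ·
T1:
  2·area = 26  (B↔C swapped to make it positive)
  edge (1, 4)→(5, 3): d=(4,-1) top-left  bias=+0
  edge (5, 3)→(15, 7): d=(10,4) right/bottom  bias=-1
  edge (15, 7)→(1, 4): d=(-14,-3) top-left  bias=+0
    (6,0)@(13, 1): e=[0,-52,78] → ·  [on edge]
    (2,1)@(5, 3): e=[0,0,26] → ·  [on edge]
    (3,2)@(7, 5): e=[10,12,4] → #
    (4,2)@(9, 5): e=[12,4,10] → #
    (5,2)@(11, 5): e=[14,-4,16] → ·
    (3,3)@(7, 7): e=[18,32,-24] → ·
    (4,3)@(9, 7): e=[20,24,-18] → ·
    (7,3)@(15, 7): e=[26,0,0] → ·  [on edge]
  covered (2 px):
    · · · · · · · ·
    · · · · · · · ·
    · · · # # · · ·
    · · · · · · · ·
T2:
  2·area = 48
  edge (12, 6)→(4, 6): d=(-8,0) right/bottom  bias=-1
  edge (4, 6)→(16, 0): d=(12,-6) top-left  bias=+0
  edge (16, 0)→(12, 6): d=(-4,6) right/bottom  bias=-1
    (7,0)@(15, 1): e=[40,6,2] → #
    (5,1)@(11, 3): e=[24,6,18] → #
    (6,1)@(13, 3): e=[24,18,6] → #
    (7,1)@(15, 3): e=[24,30,-6] → ·
    (3,2)@(7, 5): e=[8,6,34] → #
    (4,2)@(9, 5): e=[8,18,22] → #
    (6,2)@(13, 5): e=[8,42,-2] → ·
    (3,3)@(7, 7): e=[-8,30,26] → ·
    (4,3)@(9, 7): e=[-8,42,14] → ·
    (5,3)@(11, 7): e=[-8,54,2] → ·
  covered (6 px):
    · · · · · · · #
    · · · · · # # ·
    · · · # # # · ·
    · · · · · · · ·

Final: [[7,0],[5,1],[6,1],[3,2],[4,2],[5,2]]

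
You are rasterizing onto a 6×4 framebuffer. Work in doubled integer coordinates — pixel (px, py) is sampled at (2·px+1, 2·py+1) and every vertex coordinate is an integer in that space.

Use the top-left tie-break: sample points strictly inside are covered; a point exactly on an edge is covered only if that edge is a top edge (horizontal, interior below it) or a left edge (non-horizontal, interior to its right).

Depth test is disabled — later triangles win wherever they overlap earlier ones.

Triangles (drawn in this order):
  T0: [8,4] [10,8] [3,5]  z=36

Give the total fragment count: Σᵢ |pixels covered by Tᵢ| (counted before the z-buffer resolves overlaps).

T0:
  2·area = 22
  edge (8, 4)→(10, 8): d=(2,4) right/bottom  bias=-1
  edge (10, 8)→(3, 5): d=(-7,-3) top-left  bias=+0
  edge (3, 5)→(8, 4): d=(5,-1) top-left  bias=+0
    (1,2)@(3, 5): e=[22,0,0] → X  [on edge]
    (2,2)@(5, 5): e=[14,6,2] → X
    (3,2)@(7, 5): e=[6,12,4] → X
    (4,2)@(9, 5): e=[-2,18,6] → .
    (1,3)@(3, 7): e=[26,-14,10] → .
    (2,3)@(5, 7): e=[18,-8,12] → .
    (3,3)@(7, 7): e=[10,-2,14] → .
    (4,3)@(9, 7): e=[2,4,16] → X
    (5,3)@(11, 7): e=[-6,10,18] → .
  covered (4 px):
    . . . . . .
    . . . . . .
    . X X X . .
    . . . . X .

Final: 4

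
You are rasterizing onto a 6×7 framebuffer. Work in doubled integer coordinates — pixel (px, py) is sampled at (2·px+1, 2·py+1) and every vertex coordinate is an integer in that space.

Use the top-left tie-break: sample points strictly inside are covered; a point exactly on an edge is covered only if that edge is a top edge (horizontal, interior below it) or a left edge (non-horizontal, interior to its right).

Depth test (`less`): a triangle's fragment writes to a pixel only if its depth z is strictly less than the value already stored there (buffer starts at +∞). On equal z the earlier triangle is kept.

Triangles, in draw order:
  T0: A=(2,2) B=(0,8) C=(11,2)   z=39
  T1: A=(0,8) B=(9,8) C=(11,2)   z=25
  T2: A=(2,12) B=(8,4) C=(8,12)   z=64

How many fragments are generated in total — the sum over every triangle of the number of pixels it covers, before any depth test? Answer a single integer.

T0:
  2·area = 54  (B↔C swapped to make it positive)
  edge (2, 2)→(11, 2): d=(9,0) top-left  bias=+0
  edge (11, 2)→(0, 8): d=(-11,6) right/bottom  bias=-1
  edge (0, 8)→(2, 2): d=(2,-6) top-left  bias=+0
    (1,1)@(3, 3): e=[9,37,8] → █
    (2,1)@(5, 3): e=[9,25,20] → █
    (3,1)@(7, 3): e=[9,13,32] → █
    (4,1)@(9, 3): e=[9,1,44] → █
    (5,1)@(11, 3): e=[9,-11,56] → ·
    (0,2)@(1, 5): e=[27,27,0] → █  [on edge]
    (3,2)@(7, 5): e=[27,-9,36] → ·
    (4,2)@(9, 5): e=[27,-21,48] → ·
    (0,3)@(1, 7): e=[45,5,4] → █
    (1,3)@(3, 7): e=[45,-7,16] → ·
    (2,3)@(5, 7): e=[45,-19,28] → ·
    (0,4)@(1, 9): e=[63,-17,8] → ·
  covered (8 px):
    · · · · · ·
    · █ █ █ █ ·
    █ █ █ · · ·
    █ · · · · ·
    · · · · · ·
    · · · · · ·
    · · · · · ·
T1:
  2·area = 54  (B↔C swapped to make it positive)
  edge (0, 8)→(11, 2): d=(11,-6) top-left  bias=+0
  edge (11, 2)→(9, 8): d=(-2,6) right/bottom  bias=-1
  edge (9, 8)→(0, 8): d=(-9,0) right/bottom  bias=-1
    (3,2)@(7, 5): e=[9,18,27] → █
    (4,2)@(9, 5): e=[21,6,27] → █
    (5,2)@(11, 5): e=[33,-6,27] → ·
    (1,3)@(3, 7): e=[7,38,9] → █
    (2,3)@(5, 7): e=[19,26,9] → █
    (5,3)@(11, 7): e=[55,-10,9] → ·
    (1,4)@(3, 9): e=[29,34,-9] → ·
    (2,4)@(5, 9): e=[41,22,-9] → ·
    (3,4)@(7, 9): e=[53,10,-9] → ·
    (4,4)@(9, 9): e=[65,-2,-9] → ·
  covered (6 px):
    · · · · · ·
    · · · · · ·
    · · · █ █ ·
    · █ █ █ █ ·
    · · · · · ·
    · · · · · ·
    · · · · · ·
T2:
  2·area = 48
  edge (2, 12)→(8, 4): d=(6,-8) top-left  bias=+0
  edge (8, 4)→(8, 12): d=(0,8) right/bottom  bias=-1
  edge (8, 12)→(2, 12): d=(-6,0) right/bottom  bias=-1
    (3,3)@(7, 7): e=[10,8,30] → █
    (4,3)@(9, 7): e=[26,-8,30] → ·
    (2,4)@(5, 9): e=[6,24,18] → █
    (4,4)@(9, 9): e=[38,-8,18] → ·
    (1,5)@(3, 11): e=[2,40,6] → █
    (4,5)@(9, 11): e=[50,-8,6] → ·
    (1,6)@(3, 13): e=[14,40,-6] → ·
    (2,6)@(5, 13): e=[30,24,-6] → ·
    (3,6)@(7, 13): e=[46,8,-6] → ·
  covered (6 px):
    · · · · · ·
    · · · · · ·
    · · · · · ·
    · · · █ · ·
    · · █ █ · ·
    · █ █ █ · ·
    · · · · · ·

Answer: 20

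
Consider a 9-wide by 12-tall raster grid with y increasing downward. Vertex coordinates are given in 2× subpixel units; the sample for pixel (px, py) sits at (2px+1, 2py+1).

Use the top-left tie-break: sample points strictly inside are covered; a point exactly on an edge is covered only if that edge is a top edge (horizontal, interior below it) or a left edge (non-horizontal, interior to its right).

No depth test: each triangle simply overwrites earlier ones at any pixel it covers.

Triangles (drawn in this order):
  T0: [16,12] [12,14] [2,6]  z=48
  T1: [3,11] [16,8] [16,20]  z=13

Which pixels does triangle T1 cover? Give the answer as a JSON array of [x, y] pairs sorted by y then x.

T0:
  2·area = 52
  edge (16, 12)→(12, 14): d=(-4,2) right/bottom  bias=-1
  edge (12, 14)→(2, 6): d=(-10,-8) top-left  bias=+0
  edge (2, 6)→(16, 12): d=(14,6) right/bottom  bias=-1
    (3,4)@(7, 9): e=[30,10,12] → #
    (4,4)@(9, 9): e=[26,26,0] → ·  [on edge]
    (3,5)@(7, 11): e=[22,-10,40] → ·
    (4,5)@(9, 11): e=[18,6,28] → #
    (5,5)@(11, 11): e=[14,22,16] → #
    (6,5)@(13, 11): e=[10,38,4] → #
    (7,5)@(15, 11): e=[6,54,-8] → ·
    (4,6)@(9, 13): e=[10,-14,56] → ·
    (5,6)@(11, 13): e=[6,2,44] → #
    (7,6)@(15, 13): e=[-2,34,20] → ·
    (5,7)@(11, 15): e=[-2,-18,72] → ·
    (6,7)@(13, 15): e=[-6,-2,60] → ·
  covered (6 px):
    · · · · · · · · ·
    · · · · · · · · ·
    · · · · · · · · ·
    · · · · · · · · ·
    · · · # · · · · ·
    · · · · # # # · ·
    · · · · · # # · ·
    · · · · · · · · ·
    · · · · · · · · ·
    · · · · · · · · ·
    · · · · · · · · ·
    · · · · · · · · ·
T1:
  2·area = 156
  edge (3, 11)→(16, 8): d=(13,-3) top-left  bias=+0
  edge (16, 8)→(16, 20): d=(0,12) right/bottom  bias=-1
  edge (16, 20)→(3, 11): d=(-13,-9) top-left  bias=+0
    (6,4)@(13, 9): e=[4,36,116] → #
    (7,4)@(15, 9): e=[10,12,134] → #
    (8,4)@(17, 9): e=[16,-12,152] → ·
    (1,5)@(3, 11): e=[0,156,0] → #  [on edge]
    (2,5)@(5, 11): e=[6,132,18] → #
    (3,5)@(7, 11): e=[12,108,36] → #
    (4,5)@(9, 11): e=[18,84,54] → #
    (5,5)@(11, 11): e=[24,60,72] → #
    (8,5)@(17, 11): e=[42,-12,126] → ·
    (1,6)@(3, 13): e=[26,156,-26] → ·
    (2,6)@(5, 13): e=[32,132,-8] → ·
    (3,6)@(7, 13): e=[38,108,10] → #
  covered (21 px):
    · · · · · · · · ·
    · · · · · · · · ·
    · · · · · · · · ·
    · · · · · · · · ·
    · · · · · · # # ·
    · # # # # # # # ·
    · · · # # # # # ·
    · · · · # # # # ·
    · · · · · · # # ·
    · · · · · · · # ·
    · · · · · · · · ·
    · · · · · · · · ·

Result: [[6,4],[7,4],[1,5],[2,5],[3,5],[4,5],[5,5],[6,5],[7,5],[3,6],[4,6],[5,6],[6,6],[7,6],[4,7],[5,7],[6,7],[7,7],[6,8],[7,8],[7,9]]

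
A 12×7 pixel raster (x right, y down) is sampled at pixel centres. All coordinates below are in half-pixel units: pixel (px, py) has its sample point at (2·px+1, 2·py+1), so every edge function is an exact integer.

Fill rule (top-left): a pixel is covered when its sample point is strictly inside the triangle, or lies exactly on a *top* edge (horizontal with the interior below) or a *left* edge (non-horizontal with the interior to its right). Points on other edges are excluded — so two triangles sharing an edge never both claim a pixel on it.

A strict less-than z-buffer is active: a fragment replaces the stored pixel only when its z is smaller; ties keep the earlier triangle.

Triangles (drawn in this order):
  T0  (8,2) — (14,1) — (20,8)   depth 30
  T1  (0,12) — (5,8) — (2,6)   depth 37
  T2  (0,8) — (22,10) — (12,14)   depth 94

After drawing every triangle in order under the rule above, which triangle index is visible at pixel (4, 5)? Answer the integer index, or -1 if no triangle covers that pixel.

T0:
  2·area = 48
  edge (8, 2)→(14, 1): d=(6,-1) top-left  bias=+0
  edge (14, 1)→(20, 8): d=(6,7) right/bottom  bias=-1
  edge (20, 8)→(8, 2): d=(-12,-6) top-left  bias=+0
    (5,1)@(11, 3): e=[9,33,6] → █
    (6,1)@(13, 3): e=[11,19,18] → █
    (7,1)@(15, 3): e=[13,5,30] → █
    (8,1)@(17, 3): e=[15,-9,42] → ·
    (5,2)@(11, 5): e=[21,45,-18] → ·
    (6,2)@(13, 5): e=[23,31,-6] → ·
    (7,2)@(15, 5): e=[25,17,6] → █
    (8,2)@(17, 5): e=[27,3,18] → █
    (9,2)@(19, 5): e=[29,-11,30] → ·
    (7,3)@(15, 7): e=[37,29,-18] → ·
    (8,3)@(17, 7): e=[39,15,-6] → ·
    (9,3)@(19, 7): e=[41,1,6] → █
  covered (6 px):
    · · · · · · · · · · · ·
    · · · · · █ █ █ · · · ·
    · · · · · · · █ █ · · ·
    · · · · · · · · · █ · ·
    · · · · · · · · · · · ·
    · · · · · · · · · · · ·
    · · · · · · · · · · · ·
T1:
  2·area = 22  (B↔C swapped to make it positive)
  edge (0, 12)→(2, 6): d=(2,-6) top-left  bias=+0
  edge (2, 6)→(5, 8): d=(3,2) right/bottom  bias=-1
  edge (5, 8)→(0, 12): d=(-5,4) right/bottom  bias=-1
    (1,1)@(3, 3): e=[0,-11,33] → ·  [on edge]
    (1,3)@(3, 7): e=[8,1,13] → █
    (2,3)@(5, 7): e=[20,-3,5] → ·
    (0,4)@(1, 9): e=[0,11,11] → █  [on edge]
    (2,4)@(5, 9): e=[24,3,-5] → ·
    (0,5)@(1, 11): e=[4,17,1] → █
    (1,5)@(3, 11): e=[16,13,-7] → ·
    (0,6)@(1, 13): e=[8,23,-9] → ·
  covered (4 px):
    · · · · · · · · · · · ·
    · · · · · · · · · · · ·
    · · · · · · · · · · · ·
    · █ · · · · · · · · · ·
    █ █ · · · · · · · · · ·
    █ · · · · · · · · · · ·
    · · · · · · · · · · · ·
T2:
  2·area = 108
  edge (0, 8)→(22, 10): d=(22,2) right/bottom  bias=-1
  edge (22, 10)→(12, 14): d=(-10,4) right/bottom  bias=-1
  edge (12, 14)→(0, 8): d=(-12,-6) top-left  bias=+0
    (1,4)@(3, 9): e=[16,86,6] → █
    (2,4)@(5, 9): e=[12,78,18] → █
    (3,4)@(7, 9): e=[8,70,30] → █
    (4,4)@(9, 9): e=[4,62,42] → █
    (5,4)@(11, 9): e=[0,54,54] → ·  [on edge]
    (1,5)@(3, 11): e=[60,66,-18] → ·
    (2,5)@(5, 11): e=[56,58,-6] → ·
    (3,5)@(7, 11): e=[52,50,6] → █
    (5,5)@(11, 11): e=[44,34,30] → █
    (6,5)@(13, 11): e=[40,26,42] → █
    (7,5)@(15, 11): e=[36,18,54] → █
    (8,5)@(17, 11): e=[32,10,66] → █
  covered (13 px):
    · · · · · · · · · · · ·
    · · · · · · · · · · · ·
    · · · · · · · · · · · ·
    · · · · · · · · · · · ·
    · █ █ █ █ · · · · · · ·
    · · · █ █ █ █ █ █ █ · ·
    · · · · · █ █ · · · · ·

Z-buffer (winner per pixel, '.' = empty):
  . . . . . . . . . . . .
  . . . . . 0 0 0 . . . .
  . . . . . . . 0 0 . . .
  . 1 . . . . . . . 0 . .
  1 1 2 2 2 . . . . . . .
  1 . . 2 2 2 2 2 2 2 . .
  . . . . . 2 2 . . . . .

Answer: 2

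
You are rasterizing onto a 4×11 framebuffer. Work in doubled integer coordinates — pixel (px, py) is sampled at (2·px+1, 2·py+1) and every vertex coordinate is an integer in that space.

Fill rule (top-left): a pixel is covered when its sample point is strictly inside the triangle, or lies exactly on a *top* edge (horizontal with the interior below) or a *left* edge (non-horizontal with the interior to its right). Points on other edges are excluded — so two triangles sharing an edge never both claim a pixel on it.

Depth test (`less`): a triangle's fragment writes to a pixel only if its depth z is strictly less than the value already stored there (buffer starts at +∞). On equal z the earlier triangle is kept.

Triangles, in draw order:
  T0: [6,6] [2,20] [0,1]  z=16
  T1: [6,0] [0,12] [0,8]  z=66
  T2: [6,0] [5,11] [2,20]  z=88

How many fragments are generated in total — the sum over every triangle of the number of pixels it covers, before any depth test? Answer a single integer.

T0:
  2·area = 104
  edge (6, 6)→(2, 20): d=(-4,14) right/bottom  bias=-1
  edge (2, 20)→(0, 1): d=(-2,-19) top-left  bias=+0
  edge (0, 1)→(6, 6): d=(6,5) right/bottom  bias=-1
    (0,1)@(1, 3): e=[82,15,7] → X
    (1,1)@(3, 3): e=[54,53,-3] → .
    (0,2)@(1, 5): e=[74,11,19] → X
    (1,2)@(3, 5): e=[46,49,9] → X
    (2,2)@(5, 5): e=[18,87,-1] → .
    (0,3)@(1, 7): e=[66,7,31] → X
    (2,3)@(5, 7): e=[10,83,11] → X
    (3,3)@(7, 7): e=[-18,121,1] → .
    (0,4)@(1, 9): e=[58,3,43] → X
    (3,4)@(7, 9): e=[-26,117,13] → .
    (0,5)@(1, 11): e=[50,-1,55] → .
    (1,5)@(3, 11): e=[22,37,45] → X
  covered (12 px):
    . . . .
    X . . .
    X X . .
    X X X .
    X X X .
    . X . .
    . X . .
    . X . .
    . . . .
    . . . .
    . . . .
T1:
  2·area = 24
  edge (6, 0)→(0, 12): d=(-6,12) right/bottom  bias=-1
  edge (0, 12)→(0, 8): d=(0,-4) top-left  bias=+0
  edge (0, 8)→(6, 0): d=(6,-8) top-left  bias=+0
    (1,2)@(3, 5): e=[6,12,6] → X
    (2,2)@(5, 5): e=[-18,20,22] → .
    (0,3)@(1, 7): e=[18,4,2] → X
    (1,3)@(3, 7): e=[-6,12,18] → .
    (0,4)@(1, 9): e=[6,4,14] → X
    (1,4)@(3, 9): e=[-18,12,30] → .
    (0,5)@(1, 11): e=[-6,4,26] → .
  covered (3 px):
    . . . .
    . . . .
    . X . .
    X . . .
    X . . .
    . . . .
    . . . .
    . . . .
    . . . .
    . . . .
    . . . .
T2:
  2·area = 24
  edge (6, 0)→(5, 11): d=(-1,11) right/bottom  bias=-1
  edge (5, 11)→(2, 20): d=(-3,9) right/bottom  bias=-1
  edge (2, 20)→(6, 0): d=(4,-20) top-left  bias=+0
    (2,2)@(5, 5): e=[6,18,0] → X  [on edge]
    (3,2)@(7, 5): e=[-16,0,40] → .  [on edge]
    (2,3)@(5, 7): e=[4,12,8] → X
    (3,3)@(7, 7): e=[-18,-6,48] → .
    (2,4)@(5, 9): e=[2,6,16] → X
    (3,4)@(7, 9): e=[-20,-12,56] → .
    (2,5)@(5, 11): e=[0,0,24] → .  [on edge]
    (1,7)@(3, 15): e=[18,6,0] → X  [on edge]
    (2,7)@(5, 15): e=[-4,-12,40] → .
    (1,8)@(3, 17): e=[16,0,8] → .  [on edge]
  covered (4 px):
    . . . .
    . . . .
    . . X .
    . . X .
    . . X .
    . . . .
    . . . .
    . X . .
    . . . .
    . . . .
    . . . .

Answer: 19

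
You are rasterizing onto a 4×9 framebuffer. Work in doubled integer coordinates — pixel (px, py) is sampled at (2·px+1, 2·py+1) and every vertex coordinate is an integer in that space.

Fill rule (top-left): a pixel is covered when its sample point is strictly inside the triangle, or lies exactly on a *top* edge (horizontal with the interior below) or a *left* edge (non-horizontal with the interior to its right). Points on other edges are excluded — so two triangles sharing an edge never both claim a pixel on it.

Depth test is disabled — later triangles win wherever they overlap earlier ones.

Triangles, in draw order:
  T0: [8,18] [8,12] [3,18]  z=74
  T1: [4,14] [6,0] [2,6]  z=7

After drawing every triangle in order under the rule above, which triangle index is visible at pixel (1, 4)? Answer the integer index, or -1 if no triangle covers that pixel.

T0:
  2·area = 30  (B↔C swapped to make it positive)
  edge (8, 18)→(3, 18): d=(-5,0) right/bottom  bias=-1
  edge (3, 18)→(8, 12): d=(5,-6) top-left  bias=+0
  edge (8, 12)→(8, 18): d=(0,6) right/bottom  bias=-1
    (3,7)@(7, 15): e=[15,9,6] → #
    (2,8)@(5, 17): e=[5,7,18] → #
  covered (3 px):
    · · · ·
    · · · ·
    · · · ·
    · · · ·
    · · · ·
    · · · ·
    · · · ·
    · · · #
    · · # #
T1:
  2·area = 44  (B↔C swapped to make it positive)
  edge (4, 14)→(2, 6): d=(-2,-8) top-left  bias=+0
  edge (2, 6)→(6, 0): d=(4,-6) top-left  bias=+0
  edge (6, 0)→(4, 14): d=(-2,14) right/bottom  bias=-1
    (2,1)@(5, 3): e=[30,6,8] → #
    (3,1)@(7, 3): e=[46,18,-20] → ·
    (1,2)@(3, 5): e=[10,2,32] → #
    (3,2)@(7, 5): e=[42,26,-24] → ·
    (1,3)@(3, 7): e=[6,10,28] → #
    (2,3)@(5, 7): e=[22,22,0] → ·  [on edge]
    (1,4)@(3, 9): e=[2,18,24] → #
    (2,4)@(5, 9): e=[18,30,-4] → ·
    (1,5)@(3, 11): e=[-2,26,20] → ·
  covered (5 px):
    · · · ·
    · · # ·
    · # # ·
    · # · ·
    · # · ·
    · · · ·
    · · · ·
    · · · ·
    · · · ·

Z-buffer (winner per pixel, '.' = empty):
  . . . .
  . . 1 .
  . 1 1 .
  . 1 . .
  . 1 . .
  . . . .
  . . . .
  . . . 0
  . . 0 0

Final: 1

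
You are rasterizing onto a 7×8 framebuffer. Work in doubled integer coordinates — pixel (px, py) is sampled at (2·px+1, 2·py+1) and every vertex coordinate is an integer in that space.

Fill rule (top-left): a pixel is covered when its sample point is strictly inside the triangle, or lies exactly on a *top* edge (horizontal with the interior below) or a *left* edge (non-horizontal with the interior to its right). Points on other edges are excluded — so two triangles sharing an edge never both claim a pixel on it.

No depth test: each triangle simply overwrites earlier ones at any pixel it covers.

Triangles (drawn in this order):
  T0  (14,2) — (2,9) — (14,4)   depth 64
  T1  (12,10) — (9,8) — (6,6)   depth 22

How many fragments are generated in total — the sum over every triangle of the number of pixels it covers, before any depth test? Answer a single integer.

T0:
  2·area = 24  (B↔C swapped to make it positive)
  edge (14, 2)→(14, 4): d=(0,2) right/bottom  bias=-1
  edge (14, 4)→(2, 9): d=(-12,5) right/bottom  bias=-1
  edge (2, 9)→(14, 2): d=(12,-7) top-left  bias=+0
    (6,1)@(13, 3): e=[2,17,5] → #
    (4,2)@(9, 5): e=[10,13,1] → #
    (5,2)@(11, 5): e=[6,3,15] → #
    (6,2)@(13, 5): e=[2,-7,29] → ·
    (4,3)@(9, 7): e=[10,-11,25] → ·
    (5,3)@(11, 7): e=[6,-21,39] → ·
  covered (3 px):
    · · · · · · ·
    · · · · · · #
    · · · · # # ·
    · · · · · · ·
    · · · · · · ·
    · · · · · · ·
    · · · · · · ·
    · · · · · · ·
T1:
  degenerate (2·area = 0) — covers nothing

Result: 3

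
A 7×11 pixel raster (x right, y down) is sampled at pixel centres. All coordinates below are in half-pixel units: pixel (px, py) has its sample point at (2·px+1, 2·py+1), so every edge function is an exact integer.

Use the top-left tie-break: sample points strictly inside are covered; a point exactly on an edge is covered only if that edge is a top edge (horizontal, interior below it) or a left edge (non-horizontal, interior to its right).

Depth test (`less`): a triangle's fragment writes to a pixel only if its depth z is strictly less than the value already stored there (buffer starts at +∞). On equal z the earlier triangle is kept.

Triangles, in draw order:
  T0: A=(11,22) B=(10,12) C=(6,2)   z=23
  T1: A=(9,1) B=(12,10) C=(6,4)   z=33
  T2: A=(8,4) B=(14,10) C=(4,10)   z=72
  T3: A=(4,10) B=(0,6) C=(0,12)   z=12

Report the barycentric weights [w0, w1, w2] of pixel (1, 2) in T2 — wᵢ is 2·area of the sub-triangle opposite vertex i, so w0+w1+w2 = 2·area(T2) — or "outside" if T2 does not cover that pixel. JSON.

T0:
  2·area = 30  (B↔C swapped to make it positive)
  edge (11, 22)→(6, 2): d=(-5,-20) top-left  bias=+0
  edge (6, 2)→(10, 12): d=(4,10) right/bottom  bias=-1
  edge (10, 12)→(11, 22): d=(1,10) right/bottom  bias=-1
    (3,2)@(7, 5): e=[5,2,23] → X
    (4,2)@(9, 5): e=[45,-18,3] → .
    (3,3)@(7, 7): e=[-5,10,25] → .
    (4,5)@(9, 11): e=[15,6,9] → X
    (5,5)@(11, 11): e=[55,-14,-11] → .
    (4,6)@(9, 13): e=[5,14,11] → X
    (5,6)@(11, 13): e=[45,-6,-9] → .
    (4,7)@(9, 15): e=[-5,22,13] → .
  covered (3 px):
    . . . . . . .
    . . . . . . .
    . . . X . . .
    . . . . . . .
    . . . . . . .
    . . . . X . .
    . . . . X . .
    . . . . . . .
    . . . . . . .
    . . . . . . .
    . . . . . . .
T1:
  2·area = 36
  edge (9, 1)→(12, 10): d=(3,9) right/bottom  bias=-1
  edge (12, 10)→(6, 4): d=(-6,-6) top-left  bias=+0
  edge (6, 4)→(9, 1): d=(3,-3) top-left  bias=+0
    (1,0)@(3, 1): e=[54,0,-18] → .  [on edge]
    (4,0)@(9, 1): e=[0,36,0] → .  [on edge]
    (2,1)@(5, 3): e=[42,0,-6] → .  [on edge]
    (3,1)@(7, 3): e=[24,12,0] → X  [on edge]
    (4,1)@(9, 3): e=[6,24,6] → X
    (5,1)@(11, 3): e=[-12,36,12] → .
    (2,2)@(5, 5): e=[48,-12,0] → .  [on edge]
    (3,2)@(7, 5): e=[30,0,6] → X  [on edge]
    (5,2)@(11, 5): e=[-6,24,18] → .
    (1,3)@(3, 7): e=[72,-36,0] → .  [on edge]
    (3,3)@(7, 7): e=[36,-12,12] → .
    (4,3)@(9, 7): e=[18,0,18] → X  [on edge]
    (5,3)@(11, 7): e=[0,12,24] → .  [on edge]
    (0,4)@(1, 9): e=[96,-60,0] → .  [on edge]
    (5,4)@(11, 9): e=[6,0,30] → X  [on edge]
    (6,5)@(13, 11): e=[-6,0,42] → .  [on edge]
    (6,6)@(13, 13): e=[0,-12,48] → .  [on edge]
  covered (6 px):
    . . . . . . .
    . . . X X . .
    . . . X X . .
    . . . . X . .
    . . . . . X .
    . . . . . . .
    . . . . . . .
    . . . . . . .
    . . . . . . .
    . . . . . . .
    . . . . . . .
T2:
  2·area = 60
  edge (8, 4)→(14, 10): d=(6,6) right/bottom  bias=-1
  edge (14, 10)→(4, 10): d=(-10,0) right/bottom  bias=-1
  edge (4, 10)→(8, 4): d=(4,-6) top-left  bias=+0
    (2,0)@(5, 1): e=[0,90,-30] → .  [on edge]
    (3,1)@(7, 3): e=[0,70,-10] → .  [on edge]
    (4,2)@(9, 5): e=[0,50,10] → .  [on edge]
    (3,3)@(7, 7): e=[24,30,6] → X
    (4,3)@(9, 7): e=[12,30,18] → X
    (5,3)@(11, 7): e=[0,30,30] → .  [on edge]
    (2,4)@(5, 9): e=[48,10,2] → X
    (5,4)@(11, 9): e=[12,10,38] → X
    (6,4)@(13, 9): e=[0,10,50] → .  [on edge]
    (2,5)@(5, 11): e=[60,-10,10] → .
    (3,5)@(7, 11): e=[48,-10,22] → .
    (4,5)@(9, 11): e=[36,-10,34] → .
  covered (6 px):
    . . . . . . .
    . . . . . . .
    . . . . . . .
    . . . X X . .
    . . X X X X .
    . . . . . . .
    . . . . . . .
    . . . . . . .
    . . . . . . .
    . . . . . . .
    . . . . . . .
T3:
  2·area = 24  (B↔C swapped to make it positive)
  edge (4, 10)→(0, 12): d=(-4,2) right/bottom  bias=-1
  edge (0, 12)→(0, 6): d=(0,-6) top-left  bias=+0
  edge (0, 6)→(4, 10): d=(4,4) right/bottom  bias=-1
    (0,3)@(1, 7): e=[18,6,0] → .  [on edge]
    (0,4)@(1, 9): e=[10,6,8] → X
    (1,4)@(3, 9): e=[6,18,0] → .  [on edge]
    (0,5)@(1, 11): e=[2,6,16] → X
    (1,5)@(3, 11): e=[-2,18,8] → .
    (2,5)@(5, 11): e=[-6,30,0] → .  [on edge]
    (0,6)@(1, 13): e=[-6,6,24] → .
    (3,6)@(7, 13): e=[-18,42,0] → .  [on edge]
    (4,7)@(9, 15): e=[-30,54,0] → .  [on edge]
    (5,8)@(11, 17): e=[-42,66,0] → .  [on edge]
    (6,9)@(13, 19): e=[-54,78,0] → .  [on edge]
  covered (2 px):
    . . . . . . .
    . . . . . . .
    . . . . . . .
    . . . . . . .
    X . . . . . .
    X . . . . . .
    . . . . . . .
    . . . . . . .
    . . . . . . .
    . . . . . . .
    . . . . . . .

Final: "outside"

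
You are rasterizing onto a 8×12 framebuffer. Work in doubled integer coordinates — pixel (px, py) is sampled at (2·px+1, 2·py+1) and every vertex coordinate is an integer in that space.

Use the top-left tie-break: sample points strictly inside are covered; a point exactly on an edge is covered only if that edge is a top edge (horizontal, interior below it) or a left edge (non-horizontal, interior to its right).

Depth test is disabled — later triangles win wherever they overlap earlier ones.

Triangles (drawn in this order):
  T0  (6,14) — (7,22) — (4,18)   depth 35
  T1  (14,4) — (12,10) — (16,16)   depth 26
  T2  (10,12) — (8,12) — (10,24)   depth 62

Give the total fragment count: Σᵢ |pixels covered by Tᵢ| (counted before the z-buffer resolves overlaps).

T0:
  2·area = 20
  edge (6, 14)→(7, 22): d=(1,8) right/bottom  bias=-1
  edge (7, 22)→(4, 18): d=(-3,-4) top-left  bias=+0
  edge (4, 18)→(6, 14): d=(2,-4) top-left  bias=+0
    (2,8)@(5, 17): e=[11,7,2] → #
    (3,8)@(7, 17): e=[-5,15,10] → ·
    (2,9)@(5, 19): e=[13,1,6] → #
    (3,9)@(7, 19): e=[-3,9,14] → ·
    (2,10)@(5, 21): e=[15,-5,10] → ·
  covered (2 px):
    · · · · · · · ·
    · · · · · · · ·
    · · · · · · · ·
    · · · · · · · ·
    · · · · · · · ·
    · · · · · · · ·
    · · · · · · · ·
    · · · · · · · ·
    · · # · · · · ·
    · · # · · · · ·
    · · · · · · · ·
    · · · · · · · ·
T1:
  2·area = 36  (B↔C swapped to make it positive)
  edge (14, 4)→(16, 16): d=(2,12) right/bottom  bias=-1
  edge (16, 16)→(12, 10): d=(-4,-6) top-left  bias=+0
  edge (12, 10)→(14, 4): d=(2,-6) top-left  bias=+0
    (7,0)@(15, 1): e=[-18,54,0] → ·  [on edge]
    (6,3)@(13, 7): e=[18,18,0] → #  [on edge]
    (7,3)@(15, 7): e=[-6,30,12] → ·
    (6,4)@(13, 9): e=[22,10,4] → #
    (7,4)@(15, 9): e=[-2,22,16] → ·
    (6,5)@(13, 11): e=[26,2,8] → #
    (7,5)@(15, 11): e=[2,14,20] → #
    (5,6)@(11, 13): e=[54,-18,0] → ·  [on edge]
    (6,6)@(13, 13): e=[30,-6,12] → ·
    (7,6)@(15, 13): e=[6,6,24] → #
    (7,7)@(15, 15): e=[10,-2,28] → ·
    (4,9)@(9, 19): e=[90,-54,0] → ·  [on edge]
  covered (5 px):
    · · · · · · · ·
    · · · · · · · ·
    · · · · · · · ·
    · · · · · · # ·
    · · · · · · # ·
    · · · · · · # #
    · · · · · · · #
    · · · · · · · ·
    · · · · · · · ·
    · · · · · · · ·
    · · · · · · · ·
    · · · · · · · ·
T2:
  2·area = 24  (B↔C swapped to make it positive)
  edge (10, 12)→(10, 24): d=(0,12) right/bottom  bias=-1
  edge (10, 24)→(8, 12): d=(-2,-12) top-left  bias=+0
  edge (8, 12)→(10, 12): d=(2,0) top-left  bias=+0
    (4,6)@(9, 13): e=[12,10,2] → #
    (5,6)@(11, 13): e=[-12,34,2] → ·
    (4,7)@(9, 15): e=[12,6,6] → #
    (5,7)@(11, 15): e=[-12,30,6] → ·
    (4,8)@(9, 17): e=[12,2,10] → #
    (5,8)@(11, 17): e=[-12,26,10] → ·
    (4,9)@(9, 19): e=[12,-2,14] → ·
  covered (3 px):
    · · · · · · · ·
    · · · · · · · ·
    · · · · · · · ·
    · · · · · · · ·
    · · · · · · · ·
    · · · · · · · ·
    · · · · # · · ·
    · · · · # · · ·
    · · · · # · · ·
    · · · · · · · ·
    · · · · · · · ·
    · · · · · · · ·

Final: 10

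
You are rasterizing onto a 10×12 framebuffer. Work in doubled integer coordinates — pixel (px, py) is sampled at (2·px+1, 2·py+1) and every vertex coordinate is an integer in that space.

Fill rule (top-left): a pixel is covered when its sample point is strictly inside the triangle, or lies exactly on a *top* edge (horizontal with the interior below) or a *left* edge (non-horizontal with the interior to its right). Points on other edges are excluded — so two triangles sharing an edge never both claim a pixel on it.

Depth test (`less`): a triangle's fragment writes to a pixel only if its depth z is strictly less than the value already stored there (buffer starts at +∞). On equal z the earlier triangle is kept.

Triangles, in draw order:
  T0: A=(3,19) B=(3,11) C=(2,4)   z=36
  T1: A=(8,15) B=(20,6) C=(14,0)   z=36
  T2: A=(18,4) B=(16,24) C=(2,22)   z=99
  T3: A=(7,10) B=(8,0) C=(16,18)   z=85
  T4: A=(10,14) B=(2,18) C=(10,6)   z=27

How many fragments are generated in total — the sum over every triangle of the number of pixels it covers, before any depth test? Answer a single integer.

T0:
  2·area = 8  (B↔C swapped to make it positive)
  edge (3, 19)→(2, 4): d=(-1,-15) top-left  bias=+0
  edge (2, 4)→(3, 11): d=(1,7) right/bottom  bias=-1
  edge (3, 11)→(3, 19): d=(0,8) right/bottom  bias=-1
    (1,0)@(3, 1): e=[18,-10,0] → ·  [on edge]
    (1,1)@(3, 3): e=[16,-8,0] → ·  [on edge]
    (1,2)@(3, 5): e=[14,-6,0] → ·  [on edge]
    (1,3)@(3, 7): e=[12,-4,0] → ·  [on edge]
    (1,4)@(3, 9): e=[10,-2,0] → ·  [on edge]
    (1,5)@(3, 11): e=[8,0,0] → ·  [on edge]
    (1,6)@(3, 13): e=[6,2,0] → ·  [on edge]
    (1,7)@(3, 15): e=[4,4,0] → ·  [on edge]
    (1,8)@(3, 17): e=[2,6,0] → ·  [on edge]
    (1,9)@(3, 19): e=[0,8,0] → ·  [on edge]
    (1,10)@(3, 21): e=[-2,10,0] → ·  [on edge]
    (1,11)@(3, 23): e=[-4,12,0] → ·  [on edge]
  covered (0 px):
    · · · · · · · · · ·
    · · · · · · · · · ·
    · · · · · · · · · ·
    · · · · · · · · · ·
    · · · · · · · · · ·
    · · · · · · · · · ·
    · · · · · · · · · ·
    · · · · · · · · · ·
    · · · · · · · · · ·
    · · · · · · · · · ·
    · · · · · · · · · ·
    · · · · · · · · · ·
T1:
  2·area = 126  (B↔C swapped to make it positive)
  edge (8, 15)→(14, 0): d=(6,-15) top-left  bias=+0
  edge (14, 0)→(20, 6): d=(6,6) right/bottom  bias=-1
  edge (20, 6)→(8, 15): d=(-12,9) right/bottom  bias=-1
    (7,0)@(15, 1): e=[21,0,105] → ·  [on edge]
    (6,1)@(13, 3): e=[3,24,99] → #
    (7,1)@(15, 3): e=[33,12,81] → #
    (8,1)@(17, 3): e=[63,0,63] → ·  [on edge]
    (6,2)@(13, 5): e=[15,36,75] → #
    (8,2)@(17, 5): e=[75,12,39] → #
    (9,2)@(19, 5): e=[105,0,21] → ·  [on edge]
    (6,3)@(13, 7): e=[27,48,51] → #
    (9,3)@(19, 7): e=[117,12,-3] → ·
    (5,4)@(11, 9): e=[9,72,45] → #
    (8,4)@(17, 9): e=[99,36,-9] → ·
    (5,5)@(11, 11): e=[21,84,21] → #
  covered (14 px):
    · · · · · · · · · ·
    · · · · · · # # · ·
    · · · · · · # # # ·
    · · · · · · # # # ·
    · · · · · # # # · ·
    · · · · · # # · · ·
    · · · · # · · · · ·
    · · · · · · · · · ·
    · · · · · · · · · ·
    · · · · · · · · · ·
    · · · · · · · · · ·
    · · · · · · · · · ·
T2:
  2·area = 284
  edge (18, 4)→(16, 24): d=(-2,20) right/bottom  bias=-1
  edge (16, 24)→(2, 22): d=(-14,-2) top-left  bias=+0
  edge (2, 22)→(18, 4): d=(16,-18) top-left  bias=+0
    (8,3)@(17, 7): e=[14,240,30] → #
    (9,3)@(19, 7): e=[-26,244,66] → ·
    (7,4)@(15, 9): e=[50,208,26] → #
    (9,4)@(19, 9): e=[-30,216,98] → ·
    (6,5)@(13, 11): e=[86,176,22] → #
    (9,5)@(19, 11): e=[-34,188,130] → ·
    (5,6)@(11, 13): e=[122,144,18] → #
    (9,6)@(19, 13): e=[-38,160,162] → ·
    (4,7)@(9, 15): e=[158,112,14] → #
    (8,7)@(17, 15): e=[-2,128,158] → ·
    (3,8)@(7, 17): e=[194,80,10] → #
    (8,8)@(17, 17): e=[-6,100,190] → ·
    (4,11)@(9, 23): e=[142,0,142] → #  [on edge]
  covered (36 px):
    · · · · · · · · · ·
    · · · · · · · · · ·
    · · · · · · · · · ·
    · · · · · · · · # ·
    · · · · · · · # # ·
    · · · · · · # # # ·
    · · · · · # # # # ·
    · · · · # # # # · ·
    · · · # # # # # · ·
    · · # # # # # # · ·
    · # # # # # # # · ·
    · · · · # # # # · ·
T3:
  2·area = 98
  edge (7, 10)→(8, 0): d=(1,-10) top-left  bias=+0
  edge (8, 0)→(16, 18): d=(8,18) right/bottom  bias=-1
  edge (16, 18)→(7, 10): d=(-9,-8) top-left  bias=+0
    (4,1)@(9, 3): e=[13,6,79] → #
    (5,1)@(11, 3): e=[33,-30,95] → ·
    (4,2)@(9, 5): e=[15,22,61] → #
    (5,2)@(11, 5): e=[35,-14,77] → ·
    (4,3)@(9, 7): e=[17,38,43] → #
    (5,3)@(11, 7): e=[37,2,59] → #
    (6,3)@(13, 7): e=[57,-34,75] → ·
    (4,4)@(9, 9): e=[19,54,25] → #
    (6,4)@(13, 9): e=[59,-18,57] → ·
    (4,5)@(9, 11): e=[21,70,7] → #
    (6,5)@(13, 11): e=[61,-2,39] → ·
    (4,6)@(9, 13): e=[23,86,-11] → ·
  covered (12 px):
    · · · · · · · · · ·
    · · · · # · · · · ·
    · · · · # · · · · ·
    · · · · # # · · · ·
    · · · · # # · · · ·
    · · · · # # · · · ·
    · · · · · # # · · ·
    · · · · · · # · · ·
    · · · · · · · # · ·
    · · · · · · · · · ·
    · · · · · · · · · ·
    · · · · · · · · · ·
T4:
  2·area = 64
  edge (10, 14)→(2, 18): d=(-8,4) right/bottom  bias=-1
  edge (2, 18)→(10, 6): d=(8,-12) top-left  bias=+0
  edge (10, 6)→(10, 14): d=(0,8) right/bottom  bias=-1
    (4,4)@(9, 9): e=[44,12,8] → #
    (5,4)@(11, 9): e=[36,36,-8] → ·
    (3,5)@(7, 11): e=[36,4,24] → #
    (5,5)@(11, 11): e=[20,52,-8] → ·
    (3,6)@(7, 13): e=[20,20,24] → #
    (5,6)@(11, 13): e=[4,68,-8] → ·
    (2,7)@(5, 15): e=[12,12,40] → #
    (4,7)@(9, 15): e=[-4,60,8] → ·
    (1,8)@(3, 17): e=[4,4,56] → #
    (2,8)@(5, 17): e=[-4,28,40] → ·
    (3,8)@(7, 17): e=[-12,52,24] → ·
    (1,9)@(3, 19): e=[-12,20,56] → ·
  covered (8 px):
    · · · · · · · · · ·
    · · · · · · · · · ·
    · · · · · · · · · ·
    · · · · · · · · · ·
    · · · · # · · · · ·
    · · · # # · · · · ·
    · · · # # · · · · ·
    · · # # · · · · · ·
    · # · · · · · · · ·
    · · · · · · · · · ·
    · · · · · · · · · ·
    · · · · · · · · · ·

Answer: 70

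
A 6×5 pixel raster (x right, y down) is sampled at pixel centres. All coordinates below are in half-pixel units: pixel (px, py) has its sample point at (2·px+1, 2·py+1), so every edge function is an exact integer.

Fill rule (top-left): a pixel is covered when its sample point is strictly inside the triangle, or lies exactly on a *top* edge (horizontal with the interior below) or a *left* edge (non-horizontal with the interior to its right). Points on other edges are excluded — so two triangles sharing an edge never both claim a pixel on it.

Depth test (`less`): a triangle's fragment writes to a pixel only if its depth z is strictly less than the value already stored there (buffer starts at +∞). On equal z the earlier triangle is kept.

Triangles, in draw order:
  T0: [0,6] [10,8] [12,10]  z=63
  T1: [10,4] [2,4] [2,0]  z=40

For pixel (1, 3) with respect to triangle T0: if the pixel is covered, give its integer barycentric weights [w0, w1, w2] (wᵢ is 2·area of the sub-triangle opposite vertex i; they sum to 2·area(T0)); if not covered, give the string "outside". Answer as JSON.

T0:
  2·area = 16
  edge (0, 6)→(10, 8): d=(10,2) right/bottom  bias=-1
  edge (10, 8)→(12, 10): d=(2,2) right/bottom  bias=-1
  edge (12, 10)→(0, 6): d=(-12,-4) top-left  bias=+0
    (1,0)@(3, 1): e=[-56,0,72] → ·  [on edge]
    (2,1)@(5, 3): e=[-40,0,56] → ·  [on edge]
    (3,2)@(7, 5): e=[-24,0,40] → ·  [on edge]
    (1,3)@(3, 7): e=[4,12,0] → █  [on edge]
    (2,3)@(5, 7): e=[0,8,8] → ·  [on edge]
    (4,3)@(9, 7): e=[-8,0,24] → ·  [on edge]
    (1,4)@(3, 9): e=[24,16,-24] → ·
    (4,4)@(9, 9): e=[12,4,0] → █  [on edge]
    (5,4)@(11, 9): e=[8,0,8] → ·  [on edge]
  covered (2 px):
    · · · · · ·
    · · · · · ·
    · · · · · ·
    · █ · · · ·
    · · · · █ ·
T1:
  2·area = 32
  edge (10, 4)→(2, 4): d=(-8,0) right/bottom  bias=-1
  edge (2, 4)→(2, 0): d=(0,-4) top-left  bias=+0
  edge (2, 0)→(10, 4): d=(8,4) right/bottom  bias=-1
    (1,0)@(3, 1): e=[24,4,4] → █
    (2,0)@(5, 1): e=[24,12,-4] → ·
    (1,1)@(3, 3): e=[8,4,20] → █
    (2,1)@(5, 3): e=[8,12,12] → █
    (3,1)@(7, 3): e=[8,20,4] → █
    (4,1)@(9, 3): e=[8,28,-4] → ·
    (1,2)@(3, 5): e=[-8,4,36] → ·
    (2,2)@(5, 5): e=[-8,12,28] → ·
    (3,2)@(7, 5): e=[-8,20,20] → ·
  covered (4 px):
    · █ · · · ·
    · █ █ █ · ·
    · · · · · ·
    · · · · · ·
    · · · · · ·

Final: [12,0,4]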